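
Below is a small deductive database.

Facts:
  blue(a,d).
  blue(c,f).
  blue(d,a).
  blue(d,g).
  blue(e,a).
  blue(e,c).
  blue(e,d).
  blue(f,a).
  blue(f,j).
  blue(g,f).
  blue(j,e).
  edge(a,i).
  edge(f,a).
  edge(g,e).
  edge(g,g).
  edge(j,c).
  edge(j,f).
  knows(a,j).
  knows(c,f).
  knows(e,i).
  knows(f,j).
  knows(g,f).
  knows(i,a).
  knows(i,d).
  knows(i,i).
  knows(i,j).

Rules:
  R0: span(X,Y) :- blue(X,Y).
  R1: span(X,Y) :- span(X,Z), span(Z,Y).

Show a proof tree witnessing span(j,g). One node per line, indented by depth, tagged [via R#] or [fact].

round 1: derive span(a,d) via R0 from blue(a,d)
round 1: derive span(c,f) via R0 from blue(c,f)
round 1: derive span(d,a) via R0 from blue(d,a)
round 1: derive span(d,g) via R0 from blue(d,g)
round 1: derive span(e,a) via R0 from blue(e,a)
round 1: derive span(e,c) via R0 from blue(e,c)
round 1: derive span(e,d) via R0 from blue(e,d)
round 1: derive span(f,a) via R0 from blue(f,a)
round 1: derive span(f,j) via R0 from blue(f,j)
round 1: derive span(g,f) via R0 from blue(g,f)
round 1: derive span(j,e) via R0 from blue(j,e)
round 2: derive span(a,a) via R1 from span(a,d), span(d,a)
round 2: derive span(a,g) via R1 from span(a,d), span(d,g)
round 2: derive span(c,a) via R1 from span(c,f), span(f,a)
round 2: derive span(c,j) via R1 from span(c,f), span(f,j)
round 2: derive span(d,d) via R1 from span(d,a), span(a,d)
round 2: derive span(d,f) via R1 from span(d,g), span(g,f)
round 2: derive span(e,f) via R1 from span(e,c), span(c,f)
round 2: derive span(e,g) via R1 from span(e,d), span(d,g)
round 2: derive span(f,d) via R1 from span(f,a), span(a,d)
round 2: derive span(f,e) via R1 from span(f,j), span(j,e)
round 2: derive span(g,a) via R1 from span(g,f), span(f,a)
round 2: derive span(g,j) via R1 from span(g,f), span(f,j)
round 2: derive span(j,a) via R1 from span(j,e), span(e,a)
round 2: derive span(j,c) via R1 from span(j,e), span(e,c)
round 2: derive span(j,d) via R1 from span(j,e), span(e,d)
round 3: derive span(a,f) via R1 from span(a,d), span(d,f)
round 3: derive span(a,j) via R1 from span(a,g), span(g,j)
round 3: derive span(c,c) via R1 from span(c,j), span(j,c)
round 3: derive span(c,d) via R1 from span(c,a), span(a,d)
round 3: derive span(c,e) via R1 from span(c,f), span(f,e)
round 3: derive span(c,g) via R1 from span(c,a), span(a,g)
round 3: derive span(d,e) via R1 from span(d,f), span(f,e)
round 3: derive span(d,j) via R1 from span(d,f), span(f,j)
round 3: derive span(e,e) via R1 from span(e,f), span(f,e)
round 3: derive span(e,j) via R1 from span(e,c), span(c,j)
round 3: derive span(f,c) via R1 from span(f,e), span(e,c)
round 3: derive span(f,f) via R1 from span(f,d), span(d,f)
round 3: derive span(f,g) via R1 from span(f,a), span(a,g)
round 3: derive span(g,c) via R1 from span(g,j), span(j,c)
round 3: derive span(g,d) via R1 from span(g,a), span(a,d)
round 3: derive span(g,e) via R1 from span(g,f), span(f,e)
round 3: derive span(g,g) via R1 from span(g,a), span(a,g)
round 3: derive span(j,f) via R1 from span(j,c), span(c,f)
round 3: derive span(j,g) via R1 from span(j,a), span(a,g)
round 3: derive span(j,j) via R1 from span(j,c), span(c,j)
round 4: derive span(a,c) via R1 from span(a,f), span(f,c)
round 4: derive span(a,e) via R1 from span(a,d), span(d,e)
round 4: derive span(d,c) via R1 from span(d,e), span(e,c)

span(j,g)  [via R1]
  span(j,a)  [via R1]
    span(j,e)  [via R0]
      blue(j,e)  [fact]
    span(e,a)  [via R0]
      blue(e,a)  [fact]
  span(a,g)  [via R1]
    span(a,d)  [via R0]
      blue(a,d)  [fact]
    span(d,g)  [via R0]
      blue(d,g)  [fact]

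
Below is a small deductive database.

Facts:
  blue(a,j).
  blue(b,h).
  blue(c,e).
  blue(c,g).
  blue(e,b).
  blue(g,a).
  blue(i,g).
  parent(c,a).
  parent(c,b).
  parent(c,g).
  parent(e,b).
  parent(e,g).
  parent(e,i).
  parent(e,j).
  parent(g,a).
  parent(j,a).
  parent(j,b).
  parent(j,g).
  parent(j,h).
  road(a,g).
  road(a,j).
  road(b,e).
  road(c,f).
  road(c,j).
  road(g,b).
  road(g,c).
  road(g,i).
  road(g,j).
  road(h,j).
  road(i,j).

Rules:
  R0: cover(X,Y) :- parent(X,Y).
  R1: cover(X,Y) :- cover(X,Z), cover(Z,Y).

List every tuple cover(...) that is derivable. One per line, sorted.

round 1: derive cover(c,a) via R0 from parent(c,a)
round 1: derive cover(c,b) via R0 from parent(c,b)
round 1: derive cover(c,g) via R0 from parent(c,g)
round 1: derive cover(e,b) via R0 from parent(e,b)
round 1: derive cover(e,g) via R0 from parent(e,g)
round 1: derive cover(e,i) via R0 from parent(e,i)
round 1: derive cover(e,j) via R0 from parent(e,j)
round 1: derive cover(g,a) via R0 from parent(g,a)
round 1: derive cover(j,a) via R0 from parent(j,a)
round 1: derive cover(j,b) via R0 from parent(j,b)
round 1: derive cover(j,g) via R0 from parent(j,g)
round 1: derive cover(j,h) via R0 from parent(j,h)
round 2: derive cover(e,a) via R1 from cover(e,g), cover(g,a)
round 2: derive cover(e,h) via R1 from cover(e,j), cover(j,h)

cover(c,a)
cover(c,b)
cover(c,g)
cover(e,a)
cover(e,b)
cover(e,g)
cover(e,h)
cover(e,i)
cover(e,j)
cover(g,a)
cover(j,a)
cover(j,b)
cover(j,g)
cover(j,h)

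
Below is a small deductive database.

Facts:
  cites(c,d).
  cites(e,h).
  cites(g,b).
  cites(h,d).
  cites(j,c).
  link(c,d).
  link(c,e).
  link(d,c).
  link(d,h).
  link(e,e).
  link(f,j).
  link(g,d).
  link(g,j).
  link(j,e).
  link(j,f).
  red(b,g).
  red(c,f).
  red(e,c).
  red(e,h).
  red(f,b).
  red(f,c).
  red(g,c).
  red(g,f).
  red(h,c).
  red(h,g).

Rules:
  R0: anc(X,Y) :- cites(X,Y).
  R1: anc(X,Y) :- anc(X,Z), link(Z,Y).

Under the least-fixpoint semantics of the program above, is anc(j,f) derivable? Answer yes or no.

round 1: derive anc(c,d) via R0 from cites(c,d)
round 1: derive anc(e,h) via R0 from cites(e,h)
round 1: derive anc(g,b) via R0 from cites(g,b)
round 1: derive anc(h,d) via R0 from cites(h,d)
round 1: derive anc(j,c) via R0 from cites(j,c)
round 2: derive anc(c,c) via R1 from anc(c,d), link(d,c)
round 2: derive anc(c,h) via R1 from anc(c,d), link(d,h)
round 2: derive anc(h,c) via R1 from anc(h,d), link(d,c)
round 2: derive anc(h,h) via R1 from anc(h,d), link(d,h)
round 2: derive anc(j,d) via R1 from anc(j,c), link(c,d)
round 2: derive anc(j,e) via R1 from anc(j,c), link(c,e)
round 3: derive anc(c,e) via R1 from anc(c,c), link(c,e)
round 3: derive anc(h,e) via R1 from anc(h,c), link(c,e)
round 3: derive anc(j,h) via R1 from anc(j,d), link(d,h)

no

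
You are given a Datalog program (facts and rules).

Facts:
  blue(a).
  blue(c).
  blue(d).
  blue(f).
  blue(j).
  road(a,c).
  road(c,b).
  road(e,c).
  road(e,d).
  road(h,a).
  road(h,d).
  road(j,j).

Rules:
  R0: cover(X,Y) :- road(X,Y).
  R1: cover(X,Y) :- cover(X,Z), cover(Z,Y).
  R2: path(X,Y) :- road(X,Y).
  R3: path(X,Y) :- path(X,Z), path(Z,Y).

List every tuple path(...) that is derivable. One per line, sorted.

path(a,b)
path(a,c)
path(c,b)
path(e,b)
path(e,c)
path(e,d)
path(h,a)
path(h,b)
path(h,c)
path(h,d)
path(j,j)

round 1: derive path(a,c) via R2 from road(a,c)
round 1: derive path(c,b) via R2 from road(c,b)
round 1: derive path(e,c) via R2 from road(e,c)
round 1: derive path(e,d) via R2 from road(e,d)
round 1: derive path(h,a) via R2 from road(h,a)
round 1: derive path(h,d) via R2 from road(h,d)
round 1: derive path(j,j) via R2 from road(j,j)
round 2: derive path(a,b) via R3 from path(a,c), path(c,b)
round 2: derive path(e,b) via R3 from path(e,c), path(c,b)
round 2: derive path(h,c) via R3 from path(h,a), path(a,c)
round 3: derive path(h,b) via R3 from path(h,a), path(a,b)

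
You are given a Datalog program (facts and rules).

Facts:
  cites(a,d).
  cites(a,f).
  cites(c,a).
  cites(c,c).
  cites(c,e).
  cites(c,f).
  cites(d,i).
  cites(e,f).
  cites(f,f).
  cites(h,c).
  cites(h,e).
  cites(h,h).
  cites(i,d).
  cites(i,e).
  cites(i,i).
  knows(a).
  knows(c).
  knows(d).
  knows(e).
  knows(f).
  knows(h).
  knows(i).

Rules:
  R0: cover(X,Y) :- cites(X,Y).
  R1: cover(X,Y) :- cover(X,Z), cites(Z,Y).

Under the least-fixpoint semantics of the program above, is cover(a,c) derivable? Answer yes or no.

round 1: derive cover(a,d) via R0 from cites(a,d)
round 1: derive cover(a,f) via R0 from cites(a,f)
round 1: derive cover(c,a) via R0 from cites(c,a)
round 1: derive cover(c,c) via R0 from cites(c,c)
round 1: derive cover(c,e) via R0 from cites(c,e)
round 1: derive cover(c,f) via R0 from cites(c,f)
round 1: derive cover(d,i) via R0 from cites(d,i)
round 1: derive cover(e,f) via R0 from cites(e,f)
round 1: derive cover(f,f) via R0 from cites(f,f)
round 1: derive cover(h,c) via R0 from cites(h,c)
round 1: derive cover(h,e) via R0 from cites(h,e)
round 1: derive cover(h,h) via R0 from cites(h,h)
round 1: derive cover(i,d) via R0 from cites(i,d)
round 1: derive cover(i,e) via R0 from cites(i,e)
round 1: derive cover(i,i) via R0 from cites(i,i)
round 2: derive cover(a,i) via R1 from cover(a,d), cites(d,i)
round 2: derive cover(c,d) via R1 from cover(c,a), cites(a,d)
round 2: derive cover(d,d) via R1 from cover(d,i), cites(i,d)
round 2: derive cover(d,e) via R1 from cover(d,i), cites(i,e)
round 2: derive cover(h,a) via R1 from cover(h,c), cites(c,a)
round 2: derive cover(h,f) via R1 from cover(h,c), cites(c,f)
round 2: derive cover(i,f) via R1 from cover(i,e), cites(e,f)
round 3: derive cover(a,e) via R1 from cover(a,i), cites(i,e)
round 3: derive cover(c,i) via R1 from cover(c,d), cites(d,i)
round 3: derive cover(d,f) via R1 from cover(d,e), cites(e,f)
round 3: derive cover(h,d) via R1 from cover(h,a), cites(a,d)
round 4: derive cover(h,i) via R1 from cover(h,d), cites(d,i)

no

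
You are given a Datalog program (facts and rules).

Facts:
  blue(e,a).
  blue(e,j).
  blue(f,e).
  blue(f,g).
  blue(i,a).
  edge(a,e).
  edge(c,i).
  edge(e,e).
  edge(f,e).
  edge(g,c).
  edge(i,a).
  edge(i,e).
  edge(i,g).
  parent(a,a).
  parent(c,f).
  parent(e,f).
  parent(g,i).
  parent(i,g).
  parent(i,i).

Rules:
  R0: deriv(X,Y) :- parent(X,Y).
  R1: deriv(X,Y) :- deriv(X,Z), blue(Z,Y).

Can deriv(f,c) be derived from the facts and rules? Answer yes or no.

round 1: derive deriv(a,a) via R0 from parent(a,a)
round 1: derive deriv(c,f) via R0 from parent(c,f)
round 1: derive deriv(e,f) via R0 from parent(e,f)
round 1: derive deriv(g,i) via R0 from parent(g,i)
round 1: derive deriv(i,g) via R0 from parent(i,g)
round 1: derive deriv(i,i) via R0 from parent(i,i)
round 2: derive deriv(c,e) via R1 from deriv(c,f), blue(f,e)
round 2: derive deriv(c,g) via R1 from deriv(c,f), blue(f,g)
round 2: derive deriv(e,e) via R1 from deriv(e,f), blue(f,e)
round 2: derive deriv(e,g) via R1 from deriv(e,f), blue(f,g)
round 2: derive deriv(g,a) via R1 from deriv(g,i), blue(i,a)
round 2: derive deriv(i,a) via R1 from deriv(i,i), blue(i,a)
round 3: derive deriv(c,a) via R1 from deriv(c,e), blue(e,a)
round 3: derive deriv(c,j) via R1 from deriv(c,e), blue(e,j)
round 3: derive deriv(e,a) via R1 from deriv(e,e), blue(e,a)
round 3: derive deriv(e,j) via R1 from deriv(e,e), blue(e,j)

no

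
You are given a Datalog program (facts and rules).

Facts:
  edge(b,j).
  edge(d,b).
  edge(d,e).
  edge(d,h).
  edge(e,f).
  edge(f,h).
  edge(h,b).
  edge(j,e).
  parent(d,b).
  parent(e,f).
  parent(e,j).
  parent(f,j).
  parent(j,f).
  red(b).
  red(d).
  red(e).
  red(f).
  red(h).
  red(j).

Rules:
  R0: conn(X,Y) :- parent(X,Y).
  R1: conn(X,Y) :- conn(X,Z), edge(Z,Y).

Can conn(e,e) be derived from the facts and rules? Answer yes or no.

yes

round 1: derive conn(d,b) via R0 from parent(d,b)
round 1: derive conn(e,f) via R0 from parent(e,f)
round 1: derive conn(e,j) via R0 from parent(e,j)
round 1: derive conn(f,j) via R0 from parent(f,j)
round 1: derive conn(j,f) via R0 from parent(j,f)
round 2: derive conn(d,j) via R1 from conn(d,b), edge(b,j)
round 2: derive conn(e,e) via R1 from conn(e,j), edge(j,e)
round 2: derive conn(e,h) via R1 from conn(e,f), edge(f,h)
round 2: derive conn(f,e) via R1 from conn(f,j), edge(j,e)
round 2: derive conn(j,h) via R1 from conn(j,f), edge(f,h)
round 3: derive conn(d,e) via R1 from conn(d,j), edge(j,e)
round 3: derive conn(e,b) via R1 from conn(e,h), edge(h,b)
round 3: derive conn(f,f) via R1 from conn(f,e), edge(e,f)
round 3: derive conn(j,b) via R1 from conn(j,h), edge(h,b)
round 4: derive conn(d,f) via R1 from conn(d,e), edge(e,f)
round 4: derive conn(f,h) via R1 from conn(f,f), edge(f,h)
round 4: derive conn(j,j) via R1 from conn(j,b), edge(b,j)
round 5: derive conn(d,h) via R1 from conn(d,f), edge(f,h)
round 5: derive conn(f,b) via R1 from conn(f,h), edge(h,b)
round 5: derive conn(j,e) via R1 from conn(j,j), edge(j,e)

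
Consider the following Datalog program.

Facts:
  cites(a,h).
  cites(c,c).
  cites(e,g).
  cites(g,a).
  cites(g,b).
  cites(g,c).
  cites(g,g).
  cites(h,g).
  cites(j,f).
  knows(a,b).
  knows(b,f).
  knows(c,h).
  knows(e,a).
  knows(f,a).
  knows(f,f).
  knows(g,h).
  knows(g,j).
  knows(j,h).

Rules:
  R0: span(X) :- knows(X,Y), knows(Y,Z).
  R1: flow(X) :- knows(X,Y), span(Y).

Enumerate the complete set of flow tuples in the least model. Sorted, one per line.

flow(a)
flow(b)
flow(e)
flow(f)

round 1: derive span(a) via R0 from knows(a,b), knows(b,f)
round 1: derive span(b) via R0 from knows(b,f), knows(f,a)
round 1: derive span(e) via R0 from knows(e,a), knows(a,b)
round 1: derive span(f) via R0 from knows(f,a), knows(a,b)
round 1: derive span(g) via R0 from knows(g,j), knows(j,h)
round 2: derive flow(a) via R1 from knows(a,b), span(b)
round 2: derive flow(b) via R1 from knows(b,f), span(f)
round 2: derive flow(e) via R1 from knows(e,a), span(a)
round 2: derive flow(f) via R1 from knows(f,a), span(a)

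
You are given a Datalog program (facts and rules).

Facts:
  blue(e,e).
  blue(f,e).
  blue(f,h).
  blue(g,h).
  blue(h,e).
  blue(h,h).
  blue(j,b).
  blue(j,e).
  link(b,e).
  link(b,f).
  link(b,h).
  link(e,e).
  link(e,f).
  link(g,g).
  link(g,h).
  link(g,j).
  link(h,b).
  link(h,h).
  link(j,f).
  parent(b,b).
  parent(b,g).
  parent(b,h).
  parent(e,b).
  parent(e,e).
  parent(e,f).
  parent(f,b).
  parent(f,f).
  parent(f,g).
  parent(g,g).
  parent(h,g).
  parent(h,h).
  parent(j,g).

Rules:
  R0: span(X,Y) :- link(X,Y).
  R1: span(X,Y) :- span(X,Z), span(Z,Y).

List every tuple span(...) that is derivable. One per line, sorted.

round 1: derive span(b,e) via R0 from link(b,e)
round 1: derive span(b,f) via R0 from link(b,f)
round 1: derive span(b,h) via R0 from link(b,h)
round 1: derive span(e,e) via R0 from link(e,e)
round 1: derive span(e,f) via R0 from link(e,f)
round 1: derive span(g,g) via R0 from link(g,g)
round 1: derive span(g,h) via R0 from link(g,h)
round 1: derive span(g,j) via R0 from link(g,j)
round 1: derive span(h,b) via R0 from link(h,b)
round 1: derive span(h,h) via R0 from link(h,h)
round 1: derive span(j,f) via R0 from link(j,f)
round 2: derive span(b,b) via R1 from span(b,h), span(h,b)
round 2: derive span(g,b) via R1 from span(g,h), span(h,b)
round 2: derive span(g,f) via R1 from span(g,j), span(j,f)
round 2: derive span(h,e) via R1 from span(h,b), span(b,e)
round 2: derive span(h,f) via R1 from span(h,b), span(b,f)
round 3: derive span(g,e) via R1 from span(g,b), span(b,e)

span(b,b)
span(b,e)
span(b,f)
span(b,h)
span(e,e)
span(e,f)
span(g,b)
span(g,e)
span(g,f)
span(g,g)
span(g,h)
span(g,j)
span(h,b)
span(h,e)
span(h,f)
span(h,h)
span(j,f)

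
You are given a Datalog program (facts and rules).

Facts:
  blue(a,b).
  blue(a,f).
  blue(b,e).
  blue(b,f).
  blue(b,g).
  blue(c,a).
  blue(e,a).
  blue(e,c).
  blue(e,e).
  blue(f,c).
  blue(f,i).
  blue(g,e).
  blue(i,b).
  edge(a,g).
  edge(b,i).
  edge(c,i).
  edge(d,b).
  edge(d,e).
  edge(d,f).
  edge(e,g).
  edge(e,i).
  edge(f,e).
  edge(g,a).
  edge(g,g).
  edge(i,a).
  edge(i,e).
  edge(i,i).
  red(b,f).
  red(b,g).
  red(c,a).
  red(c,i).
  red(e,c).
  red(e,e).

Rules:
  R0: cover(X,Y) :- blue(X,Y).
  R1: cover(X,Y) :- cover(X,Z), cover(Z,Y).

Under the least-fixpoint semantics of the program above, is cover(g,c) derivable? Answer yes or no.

round 1: derive cover(a,b) via R0 from blue(a,b)
round 1: derive cover(a,f) via R0 from blue(a,f)
round 1: derive cover(b,e) via R0 from blue(b,e)
round 1: derive cover(b,f) via R0 from blue(b,f)
round 1: derive cover(b,g) via R0 from blue(b,g)
round 1: derive cover(c,a) via R0 from blue(c,a)
round 1: derive cover(e,a) via R0 from blue(e,a)
round 1: derive cover(e,c) via R0 from blue(e,c)
round 1: derive cover(e,e) via R0 from blue(e,e)
round 1: derive cover(f,c) via R0 from blue(f,c)
round 1: derive cover(f,i) via R0 from blue(f,i)
round 1: derive cover(g,e) via R0 from blue(g,e)
round 1: derive cover(i,b) via R0 from blue(i,b)
round 2: derive cover(a,c) via R1 from cover(a,f), cover(f,c)
round 2: derive cover(a,e) via R1 from cover(a,b), cover(b,e)
round 2: derive cover(a,g) via R1 from cover(a,b), cover(b,g)
round 2: derive cover(a,i) via R1 from cover(a,f), cover(f,i)
round 2: derive cover(b,a) via R1 from cover(b,e), cover(e,a)
round 2: derive cover(b,c) via R1 from cover(b,e), cover(e,c)
round 2: derive cover(b,i) via R1 from cover(b,f), cover(f,i)
round 2: derive cover(c,b) via R1 from cover(c,a), cover(a,b)
round 2: derive cover(c,f) via R1 from cover(c,a), cover(a,f)
round 2: derive cover(e,b) via R1 from cover(e,a), cover(a,b)
round 2: derive cover(e,f) via R1 from cover(e,a), cover(a,f)
round 2: derive cover(f,a) via R1 from cover(f,c), cover(c,a)
round 2: derive cover(f,b) via R1 from cover(f,i), cover(i,b)
round 2: derive cover(g,a) via R1 from cover(g,e), cover(e,a)
round 2: derive cover(g,c) via R1 from cover(g,e), cover(e,c)
round 2: derive cover(i,e) via R1 from cover(i,b), cover(b,e)
round 2: derive cover(i,f) via R1 from cover(i,b), cover(b,f)
round 2: derive cover(i,g) via R1 from cover(i,b), cover(b,g)
round 3: derive cover(a,a) via R1 from cover(a,b), cover(b,a)
round 3: derive cover(b,b) via R1 from cover(b,a), cover(a,b)
round 3: derive cover(c,c) via R1 from cover(c,a), cover(a,c)
round 3: derive cover(c,e) via R1 from cover(c,a), cover(a,e)
round 3: derive cover(c,g) via R1 from cover(c,a), cover(a,g)
round 3: derive cover(c,i) via R1 from cover(c,a), cover(a,i)
round 3: derive cover(e,g) via R1 from cover(e,a), cover(a,g)
round 3: derive cover(e,i) via R1 from cover(e,a), cover(a,i)
round 3: derive cover(f,e) via R1 from cover(f,a), cover(a,e)
round 3: derive cover(f,f) via R1 from cover(f,a), cover(a,f)
round 3: derive cover(f,g) via R1 from cover(f,a), cover(a,g)
round 3: derive cover(g,b) via R1 from cover(g,a), cover(a,b)
round 3: derive cover(g,f) via R1 from cover(g,a), cover(a,f)
round 3: derive cover(g,g) via R1 from cover(g,a), cover(a,g)
round 3: derive cover(g,i) via R1 from cover(g,a), cover(a,i)
round 3: derive cover(i,a) via R1 from cover(i,b), cover(b,a)
round 3: derive cover(i,c) via R1 from cover(i,b), cover(b,c)
round 3: derive cover(i,i) via R1 from cover(i,b), cover(b,i)

yes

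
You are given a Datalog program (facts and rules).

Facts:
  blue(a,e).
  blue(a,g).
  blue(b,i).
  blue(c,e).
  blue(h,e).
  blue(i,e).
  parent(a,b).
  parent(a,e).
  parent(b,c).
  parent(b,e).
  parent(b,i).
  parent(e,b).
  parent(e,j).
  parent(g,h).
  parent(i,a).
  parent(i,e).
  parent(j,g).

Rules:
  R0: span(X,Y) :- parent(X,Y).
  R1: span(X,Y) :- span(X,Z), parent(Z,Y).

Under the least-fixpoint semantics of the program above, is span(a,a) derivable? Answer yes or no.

yes

round 1: derive span(a,b) via R0 from parent(a,b)
round 1: derive span(a,e) via R0 from parent(a,e)
round 1: derive span(b,c) via R0 from parent(b,c)
round 1: derive span(b,e) via R0 from parent(b,e)
round 1: derive span(b,i) via R0 from parent(b,i)
round 1: derive span(e,b) via R0 from parent(e,b)
round 1: derive span(e,j) via R0 from parent(e,j)
round 1: derive span(g,h) via R0 from parent(g,h)
round 1: derive span(i,a) via R0 from parent(i,a)
round 1: derive span(i,e) via R0 from parent(i,e)
round 1: derive span(j,g) via R0 from parent(j,g)
round 2: derive span(a,c) via R1 from span(a,b), parent(b,c)
round 2: derive span(a,i) via R1 from span(a,b), parent(b,i)
round 2: derive span(a,j) via R1 from span(a,e), parent(e,j)
round 2: derive span(b,a) via R1 from span(b,i), parent(i,a)
round 2: derive span(b,b) via R1 from span(b,e), parent(e,b)
round 2: derive span(b,j) via R1 from span(b,e), parent(e,j)
round 2: derive span(e,c) via R1 from span(e,b), parent(b,c)
round 2: derive span(e,e) via R1 from span(e,b), parent(b,e)
round 2: derive span(e,g) via R1 from span(e,j), parent(j,g)
round 2: derive span(e,i) via R1 from span(e,b), parent(b,i)
round 2: derive span(i,b) via R1 from span(i,a), parent(a,b)
round 2: derive span(i,j) via R1 from span(i,e), parent(e,j)
round 2: derive span(j,h) via R1 from span(j,g), parent(g,h)
round 3: derive span(a,a) via R1 from span(a,i), parent(i,a)
round 3: derive span(a,g) via R1 from span(a,j), parent(j,g)
round 3: derive span(b,g) via R1 from span(b,j), parent(j,g)
round 3: derive span(e,a) via R1 from span(e,i), parent(i,a)
round 3: derive span(e,h) via R1 from span(e,g), parent(g,h)
round 3: derive span(i,c) via R1 from span(i,b), parent(b,c)
round 3: derive span(i,g) via R1 from span(i,j), parent(j,g)
round 3: derive span(i,i) via R1 from span(i,b), parent(b,i)
round 4: derive span(a,h) via R1 from span(a,g), parent(g,h)
round 4: derive span(b,h) via R1 from span(b,g), parent(g,h)
round 4: derive span(i,h) via R1 from span(i,g), parent(g,h)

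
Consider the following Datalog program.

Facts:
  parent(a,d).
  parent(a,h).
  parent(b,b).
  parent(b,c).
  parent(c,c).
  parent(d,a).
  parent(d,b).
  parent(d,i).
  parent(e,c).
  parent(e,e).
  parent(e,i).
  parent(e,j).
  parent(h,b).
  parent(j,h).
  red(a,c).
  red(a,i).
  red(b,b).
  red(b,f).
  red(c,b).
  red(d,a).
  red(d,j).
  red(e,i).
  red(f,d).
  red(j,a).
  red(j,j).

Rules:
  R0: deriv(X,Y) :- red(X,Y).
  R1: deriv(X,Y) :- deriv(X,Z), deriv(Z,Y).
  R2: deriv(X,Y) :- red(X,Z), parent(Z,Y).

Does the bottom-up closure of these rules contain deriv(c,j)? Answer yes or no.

round 1: derive deriv(a,c) via R0 from red(a,c)
round 1: derive deriv(a,i) via R0 from red(a,i)
round 1: derive deriv(b,b) via R0 from red(b,b)
round 1: derive deriv(b,f) via R0 from red(b,f)
round 1: derive deriv(c,b) via R0 from red(c,b)
round 1: derive deriv(d,a) via R0 from red(d,a)
round 1: derive deriv(d,j) via R0 from red(d,j)
round 1: derive deriv(e,i) via R0 from red(e,i)
round 1: derive deriv(f,d) via R0 from red(f,d)
round 1: derive deriv(j,a) via R0 from red(j,a)
round 1: derive deriv(j,j) via R0 from red(j,j)
round 1: derive deriv(b,c) via R2 from red(b,b), parent(b,c)
round 1: derive deriv(c,c) via R2 from red(c,b), parent(b,c)
round 1: derive deriv(d,d) via R2 from red(d,a), parent(a,d)
round 1: derive deriv(d,h) via R2 from red(d,a), parent(a,h)
round 1: derive deriv(f,a) via R2 from red(f,d), parent(d,a)
round 1: derive deriv(f,b) via R2 from red(f,d), parent(d,b)
round 1: derive deriv(f,i) via R2 from red(f,d), parent(d,i)
round 1: derive deriv(j,d) via R2 from red(j,a), parent(a,d)
round 1: derive deriv(j,h) via R2 from red(j,a), parent(a,h)
round 2: derive deriv(a,b) via R1 from deriv(a,c), deriv(c,b)
round 2: derive deriv(b,a) via R1 from deriv(b,f), deriv(f,a)
round 2: derive deriv(b,d) via R1 from deriv(b,f), deriv(f,d)
round 2: derive deriv(b,i) via R1 from deriv(b,f), deriv(f,i)
round 2: derive deriv(c,f) via R1 from deriv(c,b), deriv(b,f)
round 2: derive deriv(d,c) via R1 from deriv(d,a), deriv(a,c)
round 2: derive deriv(d,i) via R1 from deriv(d,a), deriv(a,i)
round 2: derive deriv(f,c) via R1 from deriv(f,a), deriv(a,c)
round 2: derive deriv(f,f) via R1 from deriv(f,b), deriv(b,f)
round 2: derive deriv(f,h) via R1 from deriv(f,d), deriv(d,h)
round 2: derive deriv(f,j) via R1 from deriv(f,d), deriv(d,j)
round 2: derive deriv(j,c) via R1 from deriv(j,a), deriv(a,c)
round 2: derive deriv(j,i) via R1 from deriv(j,a), deriv(a,i)
round 3: derive deriv(a,a) via R1 from deriv(a,b), deriv(b,a)
round 3: derive deriv(a,d) via R1 from deriv(a,b), deriv(b,d)
round 3: derive deriv(a,f) via R1 from deriv(a,b), deriv(b,f)
round 3: derive deriv(b,h) via R1 from deriv(b,d), deriv(d,h)
round 3: derive deriv(b,j) via R1 from deriv(b,d), deriv(d,j)
round 3: derive deriv(c,a) via R1 from deriv(c,b), deriv(b,a)
round 3: derive deriv(c,d) via R1 from deriv(c,b), deriv(b,d)
round 3: derive deriv(c,h) via R1 from deriv(c,f), deriv(f,h)
round 3: derive deriv(c,i) via R1 from deriv(c,b), deriv(b,i)
round 3: derive deriv(c,j) via R1 from deriv(c,f), deriv(f,j)
round 3: derive deriv(d,b) via R1 from deriv(d,a), deriv(a,b)
round 3: derive deriv(d,f) via R1 from deriv(d,c), deriv(c,f)
round 3: derive deriv(j,b) via R1 from deriv(j,a), deriv(a,b)
round 3: derive deriv(j,f) via R1 from deriv(j,c), deriv(c,f)
round 4: derive deriv(a,h) via R1 from deriv(a,b), deriv(b,h)
round 4: derive deriv(a,j) via R1 from deriv(a,b), deriv(b,j)

yes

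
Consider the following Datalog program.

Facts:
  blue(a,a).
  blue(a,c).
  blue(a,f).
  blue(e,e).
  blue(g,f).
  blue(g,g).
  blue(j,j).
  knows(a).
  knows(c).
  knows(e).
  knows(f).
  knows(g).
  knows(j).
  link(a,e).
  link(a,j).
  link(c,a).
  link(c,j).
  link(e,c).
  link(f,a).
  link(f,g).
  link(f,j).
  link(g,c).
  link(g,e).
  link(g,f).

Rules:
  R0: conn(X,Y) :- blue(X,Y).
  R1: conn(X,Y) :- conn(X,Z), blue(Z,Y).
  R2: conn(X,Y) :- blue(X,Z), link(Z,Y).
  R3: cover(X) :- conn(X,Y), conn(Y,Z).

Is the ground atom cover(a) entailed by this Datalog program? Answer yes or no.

yes

round 1: derive conn(a,a) via R0 from blue(a,a)
round 1: derive conn(a,c) via R0 from blue(a,c)
round 1: derive conn(a,f) via R0 from blue(a,f)
round 1: derive conn(e,e) via R0 from blue(e,e)
round 1: derive conn(g,f) via R0 from blue(g,f)
round 1: derive conn(g,g) via R0 from blue(g,g)
round 1: derive conn(j,j) via R0 from blue(j,j)
round 1: derive conn(a,e) via R2 from blue(a,a), link(a,e)
round 1: derive conn(a,g) via R2 from blue(a,f), link(f,g)
round 1: derive conn(a,j) via R2 from blue(a,a), link(a,j)
round 1: derive conn(e,c) via R2 from blue(e,e), link(e,c)
round 1: derive conn(g,a) via R2 from blue(g,f), link(f,a)
round 1: derive conn(g,c) via R2 from blue(g,g), link(g,c)
round 1: derive conn(g,e) via R2 from blue(g,g), link(g,e)
round 1: derive conn(g,j) via R2 from blue(g,f), link(f,j)
round 2: derive cover(a) via R3 from conn(a,a), conn(a,a)
round 2: derive cover(e) via R3 from conn(e,e), conn(e,c)
round 2: derive cover(g) via R3 from conn(g,a), conn(a,a)
round 2: derive cover(j) via R3 from conn(j,j), conn(j,j)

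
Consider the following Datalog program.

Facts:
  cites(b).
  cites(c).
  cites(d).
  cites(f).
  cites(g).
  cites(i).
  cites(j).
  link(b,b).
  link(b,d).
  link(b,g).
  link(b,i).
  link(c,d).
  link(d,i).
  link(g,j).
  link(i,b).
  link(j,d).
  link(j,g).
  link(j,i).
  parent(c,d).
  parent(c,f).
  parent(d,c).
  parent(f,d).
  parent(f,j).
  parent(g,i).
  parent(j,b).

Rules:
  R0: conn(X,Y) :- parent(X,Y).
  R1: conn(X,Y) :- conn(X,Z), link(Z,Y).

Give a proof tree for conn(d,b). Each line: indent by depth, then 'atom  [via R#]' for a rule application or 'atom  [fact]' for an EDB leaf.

round 1: derive conn(c,d) via R0 from parent(c,d)
round 1: derive conn(c,f) via R0 from parent(c,f)
round 1: derive conn(d,c) via R0 from parent(d,c)
round 1: derive conn(f,d) via R0 from parent(f,d)
round 1: derive conn(f,j) via R0 from parent(f,j)
round 1: derive conn(g,i) via R0 from parent(g,i)
round 1: derive conn(j,b) via R0 from parent(j,b)
round 2: derive conn(c,i) via R1 from conn(c,d), link(d,i)
round 2: derive conn(d,d) via R1 from conn(d,c), link(c,d)
round 2: derive conn(f,g) via R1 from conn(f,j), link(j,g)
round 2: derive conn(f,i) via R1 from conn(f,d), link(d,i)
round 2: derive conn(g,b) via R1 from conn(g,i), link(i,b)
round 2: derive conn(j,d) via R1 from conn(j,b), link(b,d)
round 2: derive conn(j,g) via R1 from conn(j,b), link(b,g)
round 2: derive conn(j,i) via R1 from conn(j,b), link(b,i)
round 3: derive conn(c,b) via R1 from conn(c,i), link(i,b)
round 3: derive conn(d,i) via R1 from conn(d,d), link(d,i)
round 3: derive conn(f,b) via R1 from conn(f,i), link(i,b)
round 3: derive conn(g,d) via R1 from conn(g,b), link(b,d)
round 3: derive conn(g,g) via R1 from conn(g,b), link(b,g)
round 3: derive conn(j,j) via R1 from conn(j,g), link(g,j)
round 4: derive conn(c,g) via R1 from conn(c,b), link(b,g)
round 4: derive conn(d,b) via R1 from conn(d,i), link(i,b)
round 4: derive conn(g,j) via R1 from conn(g,g), link(g,j)
round 5: derive conn(c,j) via R1 from conn(c,g), link(g,j)
round 5: derive conn(d,g) via R1 from conn(d,b), link(b,g)
round 6: derive conn(d,j) via R1 from conn(d,g), link(g,j)

conn(d,b)  [via R1]
  conn(d,i)  [via R1]
    conn(d,d)  [via R1]
      conn(d,c)  [via R0]
        parent(d,c)  [fact]
      link(c,d)  [fact]
    link(d,i)  [fact]
  link(i,b)  [fact]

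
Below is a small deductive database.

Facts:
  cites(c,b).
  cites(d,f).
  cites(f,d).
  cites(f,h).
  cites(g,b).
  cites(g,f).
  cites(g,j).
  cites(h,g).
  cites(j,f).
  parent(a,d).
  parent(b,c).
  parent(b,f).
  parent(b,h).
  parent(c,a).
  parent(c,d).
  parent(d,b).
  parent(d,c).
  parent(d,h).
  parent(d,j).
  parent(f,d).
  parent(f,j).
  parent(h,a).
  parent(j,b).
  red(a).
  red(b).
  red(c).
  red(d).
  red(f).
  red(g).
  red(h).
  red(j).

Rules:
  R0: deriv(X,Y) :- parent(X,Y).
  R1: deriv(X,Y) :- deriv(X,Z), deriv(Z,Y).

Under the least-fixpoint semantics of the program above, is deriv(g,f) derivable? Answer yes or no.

round 1: derive deriv(a,d) via R0 from parent(a,d)
round 1: derive deriv(b,c) via R0 from parent(b,c)
round 1: derive deriv(b,f) via R0 from parent(b,f)
round 1: derive deriv(b,h) via R0 from parent(b,h)
round 1: derive deriv(c,a) via R0 from parent(c,a)
round 1: derive deriv(c,d) via R0 from parent(c,d)
round 1: derive deriv(d,b) via R0 from parent(d,b)
round 1: derive deriv(d,c) via R0 from parent(d,c)
round 1: derive deriv(d,h) via R0 from parent(d,h)
round 1: derive deriv(d,j) via R0 from parent(d,j)
round 1: derive deriv(f,d) via R0 from parent(f,d)
round 1: derive deriv(f,j) via R0 from parent(f,j)
round 1: derive deriv(h,a) via R0 from parent(h,a)
round 1: derive deriv(j,b) via R0 from parent(j,b)
round 2: derive deriv(a,b) via R1 from deriv(a,d), deriv(d,b)
round 2: derive deriv(a,c) via R1 from deriv(a,d), deriv(d,c)
round 2: derive deriv(a,h) via R1 from deriv(a,d), deriv(d,h)
round 2: derive deriv(a,j) via R1 from deriv(a,d), deriv(d,j)
round 2: derive deriv(b,a) via R1 from deriv(b,c), deriv(c,a)
round 2: derive deriv(b,d) via R1 from deriv(b,c), deriv(c,d)
round 2: derive deriv(b,j) via R1 from deriv(b,f), deriv(f,j)
round 2: derive deriv(c,b) via R1 from deriv(c,d), deriv(d,b)
round 2: derive deriv(c,c) via R1 from deriv(c,d), deriv(d,c)
round 2: derive deriv(c,h) via R1 from deriv(c,d), deriv(d,h)
round 2: derive deriv(c,j) via R1 from deriv(c,d), deriv(d,j)
round 2: derive deriv(d,a) via R1 from deriv(d,c), deriv(c,a)
round 2: derive deriv(d,d) via R1 from deriv(d,c), deriv(c,d)
round 2: derive deriv(d,f) via R1 from deriv(d,b), deriv(b,f)
round 2: derive deriv(f,b) via R1 from deriv(f,d), deriv(d,b)
round 2: derive deriv(f,c) via R1 from deriv(f,d), deriv(d,c)
round 2: derive deriv(f,h) via R1 from deriv(f,d), deriv(d,h)
round 2: derive deriv(h,d) via R1 from deriv(h,a), deriv(a,d)
round 2: derive deriv(j,c) via R1 from deriv(j,b), deriv(b,c)
round 2: derive deriv(j,f) via R1 from deriv(j,b), deriv(b,f)
round 2: derive deriv(j,h) via R1 from deriv(j,b), deriv(b,h)
round 3: derive deriv(a,a) via R1 from deriv(a,b), deriv(b,a)
round 3: derive deriv(a,f) via R1 from deriv(a,b), deriv(b,f)
round 3: derive deriv(b,b) via R1 from deriv(b,a), deriv(a,b)
round 3: derive deriv(c,f) via R1 from deriv(c,b), deriv(b,f)
round 3: derive deriv(f,a) via R1 from deriv(f,b), deriv(b,a)
round 3: derive deriv(f,f) via R1 from deriv(f,b), deriv(b,f)
round 3: derive deriv(h,b) via R1 from deriv(h,a), deriv(a,b)
round 3: derive deriv(h,c) via R1 from deriv(h,a), deriv(a,c)
round 3: derive deriv(h,f) via R1 from deriv(h,d), deriv(d,f)
round 3: derive deriv(h,h) via R1 from deriv(h,a), deriv(a,h)
round 3: derive deriv(h,j) via R1 from deriv(h,a), deriv(a,j)
round 3: derive deriv(j,a) via R1 from deriv(j,b), deriv(b,a)
round 3: derive deriv(j,d) via R1 from deriv(j,b), deriv(b,d)
round 3: derive deriv(j,j) via R1 from deriv(j,b), deriv(b,j)

no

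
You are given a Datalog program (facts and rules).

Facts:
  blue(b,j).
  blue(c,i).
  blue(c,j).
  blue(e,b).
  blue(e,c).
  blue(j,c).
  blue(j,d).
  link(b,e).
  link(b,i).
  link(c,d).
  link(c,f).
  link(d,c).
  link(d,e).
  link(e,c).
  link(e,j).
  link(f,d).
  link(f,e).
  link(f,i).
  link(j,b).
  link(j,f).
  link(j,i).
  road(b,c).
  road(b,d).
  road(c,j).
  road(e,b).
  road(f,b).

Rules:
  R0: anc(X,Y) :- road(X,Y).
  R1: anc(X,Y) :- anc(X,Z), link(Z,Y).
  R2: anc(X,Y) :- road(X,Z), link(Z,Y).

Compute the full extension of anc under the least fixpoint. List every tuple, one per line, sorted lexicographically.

round 1: derive anc(b,c) via R0 from road(b,c)
round 1: derive anc(b,d) via R0 from road(b,d)
round 1: derive anc(c,j) via R0 from road(c,j)
round 1: derive anc(e,b) via R0 from road(e,b)
round 1: derive anc(f,b) via R0 from road(f,b)
round 1: derive anc(b,e) via R2 from road(b,d), link(d,e)
round 1: derive anc(b,f) via R2 from road(b,c), link(c,f)
round 1: derive anc(c,b) via R2 from road(c,j), link(j,b)
round 1: derive anc(c,f) via R2 from road(c,j), link(j,f)
round 1: derive anc(c,i) via R2 from road(c,j), link(j,i)
round 1: derive anc(e,e) via R2 from road(e,b), link(b,e)
round 1: derive anc(e,i) via R2 from road(e,b), link(b,i)
round 1: derive anc(f,e) via R2 from road(f,b), link(b,e)
round 1: derive anc(f,i) via R2 from road(f,b), link(b,i)
round 2: derive anc(b,i) via R1 from anc(b,f), link(f,i)
round 2: derive anc(b,j) via R1 from anc(b,e), link(e,j)
round 2: derive anc(c,d) via R1 from anc(c,f), link(f,d)
round 2: derive anc(c,e) via R1 from anc(c,b), link(b,e)
round 2: derive anc(e,c) via R1 from anc(e,e), link(e,c)
round 2: derive anc(e,j) via R1 from anc(e,e), link(e,j)
round 2: derive anc(f,c) via R1 from anc(f,e), link(e,c)
round 2: derive anc(f,j) via R1 from anc(f,e), link(e,j)
round 3: derive anc(b,b) via R1 from anc(b,j), link(j,b)
round 3: derive anc(c,c) via R1 from anc(c,d), link(d,c)
round 3: derive anc(e,d) via R1 from anc(e,c), link(c,d)
round 3: derive anc(e,f) via R1 from anc(e,c), link(c,f)
round 3: derive anc(f,d) via R1 from anc(f,c), link(c,d)
round 3: derive anc(f,f) via R1 from anc(f,c), link(c,f)

anc(b,b)
anc(b,c)
anc(b,d)
anc(b,e)
anc(b,f)
anc(b,i)
anc(b,j)
anc(c,b)
anc(c,c)
anc(c,d)
anc(c,e)
anc(c,f)
anc(c,i)
anc(c,j)
anc(e,b)
anc(e,c)
anc(e,d)
anc(e,e)
anc(e,f)
anc(e,i)
anc(e,j)
anc(f,b)
anc(f,c)
anc(f,d)
anc(f,e)
anc(f,f)
anc(f,i)
anc(f,j)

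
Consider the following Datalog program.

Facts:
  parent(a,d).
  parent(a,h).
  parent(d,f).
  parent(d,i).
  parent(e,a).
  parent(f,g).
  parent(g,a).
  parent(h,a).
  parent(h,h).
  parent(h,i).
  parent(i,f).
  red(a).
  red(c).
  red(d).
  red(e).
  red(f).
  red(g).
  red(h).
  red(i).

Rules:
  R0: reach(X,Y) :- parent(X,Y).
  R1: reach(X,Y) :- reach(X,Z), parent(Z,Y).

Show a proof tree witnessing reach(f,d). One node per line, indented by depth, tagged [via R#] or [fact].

round 1: derive reach(a,d) via R0 from parent(a,d)
round 1: derive reach(a,h) via R0 from parent(a,h)
round 1: derive reach(d,f) via R0 from parent(d,f)
round 1: derive reach(d,i) via R0 from parent(d,i)
round 1: derive reach(e,a) via R0 from parent(e,a)
round 1: derive reach(f,g) via R0 from parent(f,g)
round 1: derive reach(g,a) via R0 from parent(g,a)
round 1: derive reach(h,a) via R0 from parent(h,a)
round 1: derive reach(h,h) via R0 from parent(h,h)
round 1: derive reach(h,i) via R0 from parent(h,i)
round 1: derive reach(i,f) via R0 from parent(i,f)
round 2: derive reach(a,a) via R1 from reach(a,h), parent(h,a)
round 2: derive reach(a,f) via R1 from reach(a,d), parent(d,f)
round 2: derive reach(a,i) via R1 from reach(a,d), parent(d,i)
round 2: derive reach(d,g) via R1 from reach(d,f), parent(f,g)
round 2: derive reach(e,d) via R1 from reach(e,a), parent(a,d)
round 2: derive reach(e,h) via R1 from reach(e,a), parent(a,h)
round 2: derive reach(f,a) via R1 from reach(f,g), parent(g,a)
round 2: derive reach(g,d) via R1 from reach(g,a), parent(a,d)
round 2: derive reach(g,h) via R1 from reach(g,a), parent(a,h)
round 2: derive reach(h,d) via R1 from reach(h,a), parent(a,d)
round 2: derive reach(h,f) via R1 from reach(h,i), parent(i,f)
round 2: derive reach(i,g) via R1 from reach(i,f), parent(f,g)
round 3: derive reach(a,g) via R1 from reach(a,f), parent(f,g)
round 3: derive reach(d,a) via R1 from reach(d,g), parent(g,a)
round 3: derive reach(e,f) via R1 from reach(e,d), parent(d,f)
round 3: derive reach(e,i) via R1 from reach(e,d), parent(d,i)
round 3: derive reach(f,d) via R1 from reach(f,a), parent(a,d)
round 3: derive reach(f,h) via R1 from reach(f,a), parent(a,h)
round 3: derive reach(g,f) via R1 from reach(g,d), parent(d,f)
round 3: derive reach(g,i) via R1 from reach(g,d), parent(d,i)
round 3: derive reach(h,g) via R1 from reach(h,f), parent(f,g)
round 3: derive reach(i,a) via R1 from reach(i,g), parent(g,a)
round 4: derive reach(d,d) via R1 from reach(d,a), parent(a,d)
round 4: derive reach(d,h) via R1 from reach(d,a), parent(a,h)
round 4: derive reach(e,g) via R1 from reach(e,f), parent(f,g)
round 4: derive reach(f,f) via R1 from reach(f,d), parent(d,f)
round 4: derive reach(f,i) via R1 from reach(f,d), parent(d,i)
round 4: derive reach(g,g) via R1 from reach(g,f), parent(f,g)
round 4: derive reach(i,d) via R1 from reach(i,a), parent(a,d)
round 4: derive reach(i,h) via R1 from reach(i,a), parent(a,h)
round 5: derive reach(i,i) via R1 from reach(i,d), parent(d,i)

reach(f,d)  [via R1]
  reach(f,a)  [via R1]
    reach(f,g)  [via R0]
      parent(f,g)  [fact]
    parent(g,a)  [fact]
  parent(a,d)  [fact]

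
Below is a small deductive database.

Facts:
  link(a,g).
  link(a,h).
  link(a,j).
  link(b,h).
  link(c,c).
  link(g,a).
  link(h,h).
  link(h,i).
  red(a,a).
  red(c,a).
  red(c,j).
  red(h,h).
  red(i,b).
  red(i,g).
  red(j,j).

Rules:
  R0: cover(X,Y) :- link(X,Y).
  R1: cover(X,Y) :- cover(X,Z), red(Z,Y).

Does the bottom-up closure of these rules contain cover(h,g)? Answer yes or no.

yes

round 1: derive cover(a,g) via R0 from link(a,g)
round 1: derive cover(a,h) via R0 from link(a,h)
round 1: derive cover(a,j) via R0 from link(a,j)
round 1: derive cover(b,h) via R0 from link(b,h)
round 1: derive cover(c,c) via R0 from link(c,c)
round 1: derive cover(g,a) via R0 from link(g,a)
round 1: derive cover(h,h) via R0 from link(h,h)
round 1: derive cover(h,i) via R0 from link(h,i)
round 2: derive cover(c,a) via R1 from cover(c,c), red(c,a)
round 2: derive cover(c,j) via R1 from cover(c,c), red(c,j)
round 2: derive cover(h,b) via R1 from cover(h,i), red(i,b)
round 2: derive cover(h,g) via R1 from cover(h,i), red(i,g)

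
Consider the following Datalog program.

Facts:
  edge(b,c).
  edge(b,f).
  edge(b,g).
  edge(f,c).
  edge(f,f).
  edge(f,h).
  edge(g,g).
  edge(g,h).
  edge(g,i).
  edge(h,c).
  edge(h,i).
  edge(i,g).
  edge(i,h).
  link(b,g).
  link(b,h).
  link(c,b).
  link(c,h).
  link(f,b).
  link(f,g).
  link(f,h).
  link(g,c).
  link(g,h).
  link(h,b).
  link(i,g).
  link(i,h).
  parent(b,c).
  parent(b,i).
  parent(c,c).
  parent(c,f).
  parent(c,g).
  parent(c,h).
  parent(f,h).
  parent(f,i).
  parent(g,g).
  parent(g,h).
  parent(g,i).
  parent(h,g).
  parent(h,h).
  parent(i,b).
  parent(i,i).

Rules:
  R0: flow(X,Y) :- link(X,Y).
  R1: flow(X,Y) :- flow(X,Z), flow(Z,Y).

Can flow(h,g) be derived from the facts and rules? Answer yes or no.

round 1: derive flow(b,g) via R0 from link(b,g)
round 1: derive flow(b,h) via R0 from link(b,h)
round 1: derive flow(c,b) via R0 from link(c,b)
round 1: derive flow(c,h) via R0 from link(c,h)
round 1: derive flow(f,b) via R0 from link(f,b)
round 1: derive flow(f,g) via R0 from link(f,g)
round 1: derive flow(f,h) via R0 from link(f,h)
round 1: derive flow(g,c) via R0 from link(g,c)
round 1: derive flow(g,h) via R0 from link(g,h)
round 1: derive flow(h,b) via R0 from link(h,b)
round 1: derive flow(i,g) via R0 from link(i,g)
round 1: derive flow(i,h) via R0 from link(i,h)
round 2: derive flow(b,b) via R1 from flow(b,h), flow(h,b)
round 2: derive flow(b,c) via R1 from flow(b,g), flow(g,c)
round 2: derive flow(c,g) via R1 from flow(c,b), flow(b,g)
round 2: derive flow(f,c) via R1 from flow(f,g), flow(g,c)
round 2: derive flow(g,b) via R1 from flow(g,c), flow(c,b)
round 2: derive flow(h,g) via R1 from flow(h,b), flow(b,g)
round 2: derive flow(h,h) via R1 from flow(h,b), flow(b,h)
round 2: derive flow(i,b) via R1 from flow(i,h), flow(h,b)
round 2: derive flow(i,c) via R1 from flow(i,g), flow(g,c)
round 3: derive flow(c,c) via R1 from flow(c,b), flow(b,c)
round 3: derive flow(g,g) via R1 from flow(g,b), flow(b,g)
round 3: derive flow(h,c) via R1 from flow(h,b), flow(b,c)

yes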